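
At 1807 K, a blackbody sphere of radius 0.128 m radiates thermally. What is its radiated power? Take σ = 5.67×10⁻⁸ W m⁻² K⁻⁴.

P ≈ 1.24×10^5 W

A = 4πr² = 4π × (0.128)² = 0.206 m².
P = σAT⁴ = 5.67×10⁻⁸ × 0.206 × (1807)⁴ = 5.67×10⁻⁸ × 0.206 × 1.07×10^13.
P = 1.24×10^5 W.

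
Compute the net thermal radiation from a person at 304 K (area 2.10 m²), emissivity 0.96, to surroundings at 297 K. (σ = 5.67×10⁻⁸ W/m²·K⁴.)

Q = εσA(T⁴ − T_s⁴). T⁴ − T_s⁴ = (304)⁴ − (297)⁴ = 8.54×10^9 − 7.78×10^9 = 7.60×10^8 K⁴.
Q = 0.96 × 5.67×10⁻⁸ × 2.10 × 7.60×10^8 = 86.9 W.

Q ≈ 86.9 W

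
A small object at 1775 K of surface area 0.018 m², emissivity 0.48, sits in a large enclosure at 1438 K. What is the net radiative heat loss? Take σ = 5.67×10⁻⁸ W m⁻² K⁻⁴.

Q = εσA(T⁴ − T_s⁴). T⁴ − T_s⁴ = (1775)⁴ − (1438)⁴ = 9.93×10^12 − 4.28×10^12 = 5.65×10^12 K⁴.
Q = 0.48 × 5.67×10⁻⁸ × 0.0180 × 5.65×10^12 = 2770 W.

Q ≈ 2770 W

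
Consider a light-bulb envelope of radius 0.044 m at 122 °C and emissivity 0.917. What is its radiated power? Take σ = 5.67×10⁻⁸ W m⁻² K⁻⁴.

P ≈ 30.8 W

A = 4πr² = 4π × (0.044)² = 0.0243 m².
122 °C = 395 K.
P = εσAT⁴ = 0.917 × 5.67×10⁻⁸ × 0.0243 × (395)⁴ = 0.917 × 5.67×10⁻⁸ × 0.0243 × 2.43×10^10.
P = 30.8 W.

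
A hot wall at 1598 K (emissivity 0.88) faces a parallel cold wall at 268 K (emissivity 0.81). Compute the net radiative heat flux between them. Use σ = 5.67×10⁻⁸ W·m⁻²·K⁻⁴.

For two large parallel gray plates, q = σ(T₁⁴ − T₂⁴) / (1/ε₁ + 1/ε₂ − 1).
1/ε₁ + 1/ε₂ − 1 = 1/0.88 + 1/0.81 − 1 = 1.371.
T₁⁴ − T₂⁴ = 6.52×10^12 − 5.16×10^9 = 6.52×10^12 K⁴.
q = 5.67×10⁻⁸ × 6.52×10^12 / 1.371 = 2.69×10^5 W/m².

q ≈ 2.69×10^5 W/m²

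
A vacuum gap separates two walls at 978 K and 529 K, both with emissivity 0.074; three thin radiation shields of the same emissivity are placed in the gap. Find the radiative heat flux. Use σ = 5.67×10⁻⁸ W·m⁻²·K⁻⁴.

Each of the 4 gaps contributes resistance (2/ε − 1) = 2/0.074 − 1 = 26.03; total = 104.1.
q = σ(T₁⁴ − T₂⁴) / 104.1 = 5.67×10⁻⁸ × 8.37×10^11 / 104.1 = 456 W/m².

q ≈ 456 W/m²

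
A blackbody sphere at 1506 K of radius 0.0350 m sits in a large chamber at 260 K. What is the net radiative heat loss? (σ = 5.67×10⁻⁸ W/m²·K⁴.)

Q ≈ 4490 W

A = 4πr² = 4π × (0.0350)² = 0.0154 m².
Q = σA(T⁴ − T_s⁴). T⁴ − T_s⁴ = (1506)⁴ − (260)⁴ = 5.14×10^12 − 4.57×10^9 = 5.14×10^12 K⁴.
Q = 5.67×10⁻⁸ × 0.0154 × 5.14×10^12 = 4490 W.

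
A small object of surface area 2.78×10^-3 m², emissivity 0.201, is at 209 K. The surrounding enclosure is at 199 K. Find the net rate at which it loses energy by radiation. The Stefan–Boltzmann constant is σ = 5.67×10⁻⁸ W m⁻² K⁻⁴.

Q = εσA(T⁴ − T_s⁴). T⁴ − T_s⁴ = (209)⁴ − (199)⁴ = 1.91×10^9 − 1.57×10^9 = 3.40×10^8 K⁴.
Q = 0.201 × 5.67×10⁻⁸ × 2.78×10^-3 × 3.40×10^8 = 0.0108 W.

Q ≈ 0.0108 W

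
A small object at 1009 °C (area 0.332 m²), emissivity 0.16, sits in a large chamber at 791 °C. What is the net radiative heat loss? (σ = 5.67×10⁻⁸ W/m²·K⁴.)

Q ≈ 4280 W

Convert: 1009 °C = 1282 K; 791 °C = 1064 K.
Q = εσA(T⁴ − T_s⁴). T⁴ − T_s⁴ = (1282)⁴ − (1064)⁴ = 2.70×10^12 − 1.28×10^12 = 1.42×10^12 K⁴.
Q = 0.16 × 5.67×10⁻⁸ × 0.332 × 1.42×10^12 = 4280 W.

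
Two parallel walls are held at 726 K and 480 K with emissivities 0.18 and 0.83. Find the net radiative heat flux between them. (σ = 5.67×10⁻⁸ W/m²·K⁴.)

q ≈ 2210 W/m²

For two large parallel gray plates, q = σ(T₁⁴ − T₂⁴) / (1/ε₁ + 1/ε₂ − 1).
1/ε₁ + 1/ε₂ − 1 = 1/0.18 + 1/0.83 − 1 = 5.760.
T₁⁴ − T₂⁴ = 2.78×10^11 − 5.31×10^10 = 2.25×10^11 K⁴.
q = 5.67×10⁻⁸ × 2.25×10^11 / 5.760 = 2210 W/m².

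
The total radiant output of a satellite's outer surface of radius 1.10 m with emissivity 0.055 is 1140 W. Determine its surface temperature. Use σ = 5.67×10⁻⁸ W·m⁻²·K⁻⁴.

T ≈ 394 K

A = 4πr² = 4π × (1.10)² = 15.2 m².
From P = εσAT⁴, T = (P / εσA)^(1/4) = (1140 / (0.055 × 5.67×10⁻⁸ × 15.2))^(1/4).
T = (2.40×10^10)^(1/4) = 394 K.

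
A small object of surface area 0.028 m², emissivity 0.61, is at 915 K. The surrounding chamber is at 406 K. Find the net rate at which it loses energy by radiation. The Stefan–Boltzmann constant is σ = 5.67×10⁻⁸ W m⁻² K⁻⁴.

Q = εσA(T⁴ − T_s⁴). T⁴ − T_s⁴ = (915)⁴ − (406)⁴ = 7.01×10^11 − 2.72×10^10 = 6.74×10^11 K⁴.
Q = 0.61 × 5.67×10⁻⁸ × 0.0280 × 6.74×10^11 = 653 W.

Q ≈ 653 W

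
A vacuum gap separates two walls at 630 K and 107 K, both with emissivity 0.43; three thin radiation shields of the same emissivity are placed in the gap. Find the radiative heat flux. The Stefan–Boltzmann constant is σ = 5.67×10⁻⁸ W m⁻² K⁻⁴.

Each of the 4 gaps contributes resistance (2/ε − 1) = 2/0.43 − 1 = 3.651; total = 14.60.
q = σ(T₁⁴ − T₂⁴) / 14.60 = 5.67×10⁻⁸ × 1.57×10^11 / 14.60 = 611 W/m².

q ≈ 611 W/m²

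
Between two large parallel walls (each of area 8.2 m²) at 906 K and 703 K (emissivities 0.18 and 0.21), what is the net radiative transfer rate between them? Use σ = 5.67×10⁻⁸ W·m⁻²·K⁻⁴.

Q ≈ 21400 W

For two large parallel gray plates, q = σ(T₁⁴ − T₂⁴) / (1/ε₁ + 1/ε₂ − 1).
1/ε₁ + 1/ε₂ − 1 = 1/0.18 + 1/0.21 − 1 = 9.317.
T₁⁴ − T₂⁴ = 6.74×10^11 − 2.44×10^11 = 4.30×10^11 K⁴.
q = 5.67×10⁻⁸ × 4.30×10^11 / 9.317 = 2610 W/m².
Q = q·A = 2610 × 8.2 = 21400 W.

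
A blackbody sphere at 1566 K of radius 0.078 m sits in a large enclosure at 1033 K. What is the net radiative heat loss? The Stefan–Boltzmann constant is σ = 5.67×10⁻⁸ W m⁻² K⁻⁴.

Q ≈ 21100 W

A = 4πr² = 4π × (0.078)² = 0.0765 m².
Q = σA(T⁴ − T_s⁴). T⁴ − T_s⁴ = (1566)⁴ − (1033)⁴ = 6.01×10^12 − 1.14×10^12 = 4.88×10^12 K⁴.
Q = 5.67×10⁻⁸ × 0.0765 × 4.88×10^12 = 21100 W.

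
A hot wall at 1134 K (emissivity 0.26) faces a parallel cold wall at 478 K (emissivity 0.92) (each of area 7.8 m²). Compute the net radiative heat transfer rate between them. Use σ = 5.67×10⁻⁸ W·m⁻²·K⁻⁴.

For two large parallel gray plates, q = σ(T₁⁴ − T₂⁴) / (1/ε₁ + 1/ε₂ − 1).
1/ε₁ + 1/ε₂ − 1 = 1/0.26 + 1/0.92 − 1 = 3.933.
T₁⁴ − T₂⁴ = 1.65×10^12 − 5.22×10^10 = 1.60×10^12 K⁴.
q = 5.67×10⁻⁸ × 1.60×10^12 / 3.933 = 23100 W/m².
Q = q·A = 23100 × 7.8 = 1.80×10^5 W.

Q ≈ 1.80×10^5 W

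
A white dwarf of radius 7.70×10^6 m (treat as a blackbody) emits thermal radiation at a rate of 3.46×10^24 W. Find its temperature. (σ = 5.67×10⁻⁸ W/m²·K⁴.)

A = 4πr² = 4π × (7.70×10^6)² = 7.45×10^14 m².
From P = σAT⁴, T = (P / σA)^(1/4) = (3.46×10^24 / (5.67×10⁻⁸ × 7.45×10^14))^(1/4).
T = (8.19×10^16)^(1/4) = 16900 K.

T ≈ 16900 K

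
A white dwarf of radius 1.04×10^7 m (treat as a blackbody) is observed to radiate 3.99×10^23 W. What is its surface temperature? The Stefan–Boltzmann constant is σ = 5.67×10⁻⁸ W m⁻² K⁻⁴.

T ≈ 8480 K

A = 4πr² = 4π × (1.04×10^7)² = 1.36×10^15 m².
From P = σAT⁴, T = (P / σA)^(1/4) = (3.99×10^23 / (5.67×10⁻⁸ × 1.36×10^15))^(1/4).
T = (5.18×10^15)^(1/4) = 8480 K.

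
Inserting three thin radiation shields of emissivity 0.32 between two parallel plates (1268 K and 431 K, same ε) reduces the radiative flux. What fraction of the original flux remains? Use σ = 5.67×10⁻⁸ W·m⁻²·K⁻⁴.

ratio ≈ 0.250

With N identical shields there are N+1 = 4 gaps in series, each with the same radiative resistance, so the flux falls to 1/(N+1) of its unshielded value.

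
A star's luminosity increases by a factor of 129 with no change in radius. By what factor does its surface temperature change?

P ∝ T⁴ ⇒ T ∝ P^(1/4), so T scales by (129)^(1/4) = 3.37.

factor ≈ 3.37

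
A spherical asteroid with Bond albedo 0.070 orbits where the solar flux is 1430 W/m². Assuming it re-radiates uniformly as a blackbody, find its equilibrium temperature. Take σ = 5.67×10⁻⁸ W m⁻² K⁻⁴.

T ≈ 277 K

Power absorbed = (1−a)S·πR²; power emitted = 4πR²σT⁴. Equating and cancelling πR²:
T = ((1−a)S / 4σ)^(1/4) = (1330 / (4 × 5.67×10⁻⁸))^(1/4) = (5.86×10^9)^(1/4).
T = 277 K.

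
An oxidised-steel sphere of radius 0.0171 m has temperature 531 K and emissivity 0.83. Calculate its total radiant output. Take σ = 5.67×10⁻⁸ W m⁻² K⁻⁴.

A = 4πr² = 4π × (0.0171)² = 3.67×10^-3 m².
P = εσAT⁴ = 0.83 × 5.67×10⁻⁸ × 3.67×10^-3 × (531)⁴ = 0.83 × 5.67×10⁻⁸ × 3.67×10^-3 × 7.95×10^10.
P = 13.7 W.

P ≈ 13.7 W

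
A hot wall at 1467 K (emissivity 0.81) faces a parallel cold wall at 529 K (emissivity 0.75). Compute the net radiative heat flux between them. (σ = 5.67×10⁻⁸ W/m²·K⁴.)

For two large parallel gray plates, q = σ(T₁⁴ − T₂⁴) / (1/ε₁ + 1/ε₂ − 1).
1/ε₁ + 1/ε₂ − 1 = 1/0.81 + 1/0.75 − 1 = 1.568.
T₁⁴ − T₂⁴ = 4.63×10^12 − 7.83×10^10 = 4.55×10^12 K⁴.
q = 5.67×10⁻⁸ × 4.55×10^12 / 1.568 = 1.65×10^5 W/m².

q ≈ 1.65×10^5 W/m²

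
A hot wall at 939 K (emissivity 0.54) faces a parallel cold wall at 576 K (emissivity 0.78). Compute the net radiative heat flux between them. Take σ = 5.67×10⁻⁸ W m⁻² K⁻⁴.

For two large parallel gray plates, q = σ(T₁⁴ − T₂⁴) / (1/ε₁ + 1/ε₂ − 1).
1/ε₁ + 1/ε₂ − 1 = 1/0.54 + 1/0.78 − 1 = 2.134.
T₁⁴ − T₂⁴ = 7.77×10^11 − 1.10×10^11 = 6.67×10^11 K⁴.
q = 5.67×10⁻⁸ × 6.67×10^11 / 2.134 = 17700 W/m².

q ≈ 17700 W/m²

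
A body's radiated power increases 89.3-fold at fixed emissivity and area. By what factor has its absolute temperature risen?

factor ≈ 3.07

P ∝ T⁴ ⇒ T ∝ P^(1/4), so T scales by (89.3)^(1/4) = 3.07.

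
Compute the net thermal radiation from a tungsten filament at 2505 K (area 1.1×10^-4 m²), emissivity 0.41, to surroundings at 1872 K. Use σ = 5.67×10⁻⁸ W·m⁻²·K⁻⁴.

Q = εσA(T⁴ − T_s⁴). T⁴ − T_s⁴ = (2505)⁴ − (1872)⁴ = 3.94×10^13 − 1.23×10^13 = 2.71×10^13 K⁴.
Q = 0.41 × 5.67×10⁻⁸ × 1.10×10^-4 × 2.71×10^13 = 69.3 W.

Q ≈ 69.3 W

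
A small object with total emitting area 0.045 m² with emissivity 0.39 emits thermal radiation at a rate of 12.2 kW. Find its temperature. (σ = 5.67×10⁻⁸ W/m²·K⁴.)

From P = εσAT⁴, T = (P / εσA)^(1/4) = (12200 / (0.39 × 5.67×10⁻⁸ × 0.0450))^(1/4).
T = (1.23×10^13)^(1/4) = 1870 K.

T ≈ 1870 K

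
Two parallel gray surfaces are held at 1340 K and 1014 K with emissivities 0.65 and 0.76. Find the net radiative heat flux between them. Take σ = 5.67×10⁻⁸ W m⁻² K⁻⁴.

For two large parallel gray plates, q = σ(T₁⁴ − T₂⁴) / (1/ε₁ + 1/ε₂ − 1).
1/ε₁ + 1/ε₂ − 1 = 1/0.65 + 1/0.76 − 1 = 1.854.
T₁⁴ − T₂⁴ = 3.22×10^12 − 1.06×10^12 = 2.17×10^12 K⁴.
q = 5.67×10⁻⁸ × 2.17×10^12 / 1.854 = 66300 W/m².

q ≈ 66300 W/m²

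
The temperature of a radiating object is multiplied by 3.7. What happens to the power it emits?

factor ≈ 187

P ∝ T⁴, so the power scales as (3.7)⁴ = 187.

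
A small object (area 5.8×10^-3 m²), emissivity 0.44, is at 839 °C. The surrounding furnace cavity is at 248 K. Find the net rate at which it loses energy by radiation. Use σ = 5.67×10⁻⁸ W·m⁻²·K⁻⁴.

Convert: 839 °C = 1112 K.
Q = εσA(T⁴ − T_s⁴). T⁴ − T_s⁴ = (1112)⁴ − (248)⁴ = 1.53×10^12 − 3.78×10^9 = 1.53×10^12 K⁴.
Q = 0.44 × 5.67×10⁻⁸ × 5.80×10^-3 × 1.53×10^12 = 221 W.

Q ≈ 221 W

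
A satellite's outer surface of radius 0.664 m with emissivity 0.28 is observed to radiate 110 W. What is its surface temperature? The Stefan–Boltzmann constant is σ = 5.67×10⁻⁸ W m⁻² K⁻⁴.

T ≈ 188 K

A = 4πr² = 4π × (0.664)² = 5.54 m².
From P = εσAT⁴, T = (P / εσA)^(1/4) = (110 / (0.28 × 5.67×10⁻⁸ × 5.54))^(1/4).
T = (1.25×10^9)^(1/4) = 188 K.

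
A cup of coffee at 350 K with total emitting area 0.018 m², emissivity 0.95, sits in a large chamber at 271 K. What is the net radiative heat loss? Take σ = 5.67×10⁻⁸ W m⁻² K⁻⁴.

Q = εσA(T⁴ − T_s⁴). T⁴ − T_s⁴ = (350)⁴ − (271)⁴ = 1.50×10^10 − 5.39×10^9 = 9.61×10^9 K⁴.
Q = 0.95 × 5.67×10⁻⁸ × 0.0180 × 9.61×10^9 = 9.32 W.

Q ≈ 9.32 W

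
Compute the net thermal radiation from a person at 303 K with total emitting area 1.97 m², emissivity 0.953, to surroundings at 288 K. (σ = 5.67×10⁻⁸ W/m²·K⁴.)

Q = εσA(T⁴ − T_s⁴). T⁴ − T_s⁴ = (303)⁴ − (288)⁴ = 8.43×10^9 − 6.88×10^9 = 1.55×10^9 K⁴.
Q = 0.953 × 5.67×10⁻⁸ × 1.97 × 1.55×10^9 = 165 W.

Q ≈ 165 W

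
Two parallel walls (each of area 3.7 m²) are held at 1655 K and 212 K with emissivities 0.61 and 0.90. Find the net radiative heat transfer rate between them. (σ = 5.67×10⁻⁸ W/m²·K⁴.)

Q ≈ 8.99×10^5 W

For two large parallel gray plates, q = σ(T₁⁴ − T₂⁴) / (1/ε₁ + 1/ε₂ − 1).
1/ε₁ + 1/ε₂ − 1 = 1/0.61 + 1/0.90 − 1 = 1.750.
T₁⁴ − T₂⁴ = 7.50×10^12 − 2.02×10^9 = 7.50×10^12 K⁴.
q = 5.67×10⁻⁸ × 7.50×10^12 / 1.750 = 2.43×10^5 W/m².
Q = q·A = 2.43×10^5 × 3.7 = 8.99×10^5 W.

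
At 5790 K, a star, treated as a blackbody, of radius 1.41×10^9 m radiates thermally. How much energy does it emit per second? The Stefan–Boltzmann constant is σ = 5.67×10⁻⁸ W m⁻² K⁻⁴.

A = 4πr² = 4π × (1.41×10^9)² = 2.50×10^19 m².
P = σAT⁴ = 5.67×10⁻⁸ × 2.50×10^19 × (5790)⁴ = 5.67×10⁻⁸ × 2.50×10^19 × 1.12×10^15.
P = 1.59×10^27 W.

P ≈ 1.59×10^27 W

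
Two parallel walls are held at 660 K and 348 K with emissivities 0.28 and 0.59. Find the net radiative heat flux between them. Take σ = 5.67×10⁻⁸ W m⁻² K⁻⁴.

q ≈ 2330 W/m²

For two large parallel gray plates, q = σ(T₁⁴ − T₂⁴) / (1/ε₁ + 1/ε₂ − 1).
1/ε₁ + 1/ε₂ − 1 = 1/0.28 + 1/0.59 − 1 = 4.266.
T₁⁴ − T₂⁴ = 1.90×10^11 − 1.47×10^10 = 1.75×10^11 K⁴.
q = 5.67×10⁻⁸ × 1.75×10^11 / 4.266 = 2330 W/m².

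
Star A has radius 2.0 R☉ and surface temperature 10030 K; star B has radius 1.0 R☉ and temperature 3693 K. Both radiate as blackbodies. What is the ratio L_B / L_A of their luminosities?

L = 4πR²σT⁴ ∝ R²T⁴, so L_B/L_A = (1.0/2.0)² × (3693/10030)⁴ = 0.250 × 0.0184 = 4.59×10^-3.

L_B/L_A ≈ 4.59×10^-3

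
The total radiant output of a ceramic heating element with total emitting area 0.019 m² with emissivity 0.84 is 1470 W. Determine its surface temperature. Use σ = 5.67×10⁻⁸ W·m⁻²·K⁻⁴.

From P = εσAT⁴, T = (P / εσA)^(1/4) = (1470 / (0.84 × 5.67×10⁻⁸ × 0.0190))^(1/4).
T = (1.62×10^12)^(1/4) = 1130 K.

T ≈ 1130 K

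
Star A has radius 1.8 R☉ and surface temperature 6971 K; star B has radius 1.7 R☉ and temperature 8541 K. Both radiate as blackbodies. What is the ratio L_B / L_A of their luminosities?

L = 4πR²σT⁴ ∝ R²T⁴, so L_B/L_A = (1.7/1.8)² × (8541/6971)⁴ = 0.892 × 2.25 = 2.01.

L_B/L_A ≈ 2.01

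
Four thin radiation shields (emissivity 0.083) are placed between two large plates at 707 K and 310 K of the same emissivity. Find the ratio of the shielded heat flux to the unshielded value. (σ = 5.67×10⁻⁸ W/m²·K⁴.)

ratio ≈ 0.200

With N identical shields there are N+1 = 5 gaps in series, each with the same radiative resistance, so the flux falls to 1/(N+1) of its unshielded value.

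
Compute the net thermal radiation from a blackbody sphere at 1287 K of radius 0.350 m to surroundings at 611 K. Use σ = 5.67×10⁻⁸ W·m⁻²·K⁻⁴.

A = 4πr² = 4π × (0.350)² = 1.54 m².
Q = σA(T⁴ − T_s⁴). T⁴ − T_s⁴ = (1287)⁴ − (611)⁴ = 2.74×10^12 − 1.39×10^11 = 2.60×10^12 K⁴.
Q = 5.67×10⁻⁸ × 1.54 × 2.60×10^12 = 2.27×10^5 W.

Q ≈ 2.27×10^5 W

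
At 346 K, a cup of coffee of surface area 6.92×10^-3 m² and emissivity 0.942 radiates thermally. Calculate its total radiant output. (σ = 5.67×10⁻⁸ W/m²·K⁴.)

Stefan–Boltzmann: P = εσAT⁴ = 0.942 × 5.67×10⁻⁸ × 6.92×10^-3 × (346)⁴ = 0.942 × 5.67×10⁻⁸ × 6.92×10^-3 × 1.43×10^10.
P = 5.30 W.

P ≈ 5.30 W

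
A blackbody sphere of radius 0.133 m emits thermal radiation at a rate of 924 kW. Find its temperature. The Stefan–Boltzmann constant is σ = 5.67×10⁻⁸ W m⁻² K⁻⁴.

T ≈ 2930 K

A = 4πr² = 4π × (0.133)² = 0.222 m².
From P = σAT⁴, T = (P / σA)^(1/4) = (9.24×10^5 / (5.67×10⁻⁸ × 0.222))^(1/4).
T = (7.33×10^13)^(1/4) = 2930 K.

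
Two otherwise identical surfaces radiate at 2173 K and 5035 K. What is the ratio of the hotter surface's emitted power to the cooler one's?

ratio ≈ 28.8

P ∝ T⁴, so the ratio is (5035/2173)⁴ = (2.317)⁴ = 28.8.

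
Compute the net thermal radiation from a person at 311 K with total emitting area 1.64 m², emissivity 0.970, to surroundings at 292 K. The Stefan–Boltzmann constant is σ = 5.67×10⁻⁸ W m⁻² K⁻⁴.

Q = εσA(T⁴ − T_s⁴). T⁴ − T_s⁴ = (311)⁴ − (292)⁴ = 9.35×10^9 − 7.27×10^9 = 2.09×10^9 K⁴.
Q = 0.970 × 5.67×10⁻⁸ × 1.64 × 2.09×10^9 = 188 W.

Q ≈ 188 W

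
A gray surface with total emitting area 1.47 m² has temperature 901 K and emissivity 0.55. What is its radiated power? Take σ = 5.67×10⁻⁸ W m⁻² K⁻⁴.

P ≈ 30200 W

Stefan–Boltzmann: P = εσAT⁴ = 0.55 × 5.67×10⁻⁸ × 1.47 × (901)⁴ = 0.55 × 5.67×10⁻⁸ × 1.47 × 6.59×10^11.
P = 30200 W.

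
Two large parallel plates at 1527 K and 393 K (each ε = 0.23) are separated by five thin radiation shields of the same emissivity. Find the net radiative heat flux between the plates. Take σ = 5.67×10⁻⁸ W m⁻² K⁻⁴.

q ≈ 6650 W/m²

Each of the 6 gaps contributes resistance (2/ε − 1) = 2/0.23 − 1 = 7.696; total = 46.17.
q = σ(T₁⁴ − T₂⁴) / 46.17 = 5.67×10⁻⁸ × 5.41×10^12 / 46.17 = 6650 W/m².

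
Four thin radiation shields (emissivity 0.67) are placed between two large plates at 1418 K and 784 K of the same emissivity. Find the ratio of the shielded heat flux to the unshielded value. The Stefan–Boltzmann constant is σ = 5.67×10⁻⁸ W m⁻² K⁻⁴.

ratio ≈ 0.200

With N identical shields there are N+1 = 5 gaps in series, each with the same radiative resistance, so the flux falls to 1/(N+1) of its unshielded value.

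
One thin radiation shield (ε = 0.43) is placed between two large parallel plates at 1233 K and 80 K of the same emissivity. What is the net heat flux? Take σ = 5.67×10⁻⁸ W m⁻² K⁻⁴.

Each of the 2 gaps contributes resistance (2/ε − 1) = 2/0.43 − 1 = 3.651; total = 7.302.
q = σ(T₁⁴ − T₂⁴) / 7.302 = 5.67×10⁻⁸ × 2.31×10^12 / 7.302 = 17900 W/m².

q ≈ 17900 W/m²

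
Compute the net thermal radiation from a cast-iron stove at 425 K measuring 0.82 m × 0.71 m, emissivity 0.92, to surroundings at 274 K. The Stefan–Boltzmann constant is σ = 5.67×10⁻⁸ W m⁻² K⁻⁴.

Q ≈ 820 W

A = 0.82 × 0.71 = 0.582 m².
Q = εσA(T⁴ − T_s⁴). T⁴ − T_s⁴ = (425)⁴ − (274)⁴ = 3.26×10^10 − 5.64×10^9 = 2.70×10^10 K⁴.
Q = 0.92 × 5.67×10⁻⁸ × 0.582 × 2.70×10^10 = 820 W.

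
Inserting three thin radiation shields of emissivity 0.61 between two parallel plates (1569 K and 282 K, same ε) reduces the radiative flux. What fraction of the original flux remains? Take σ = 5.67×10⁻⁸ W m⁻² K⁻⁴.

With N identical shields there are N+1 = 4 gaps in series, each with the same radiative resistance, so the flux falls to 1/(N+1) of its unshielded value.

ratio ≈ 0.250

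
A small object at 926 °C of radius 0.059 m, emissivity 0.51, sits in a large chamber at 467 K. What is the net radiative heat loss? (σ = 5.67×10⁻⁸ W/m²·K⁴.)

A = 4πr² = 4π × (0.059)² = 0.0437 m².
Convert: 926 °C = 1199 K.
Q = εσA(T⁴ − T_s⁴). T⁴ − T_s⁴ = (1199)⁴ − (467)⁴ = 2.07×10^12 − 4.76×10^10 = 2.02×10^12 K⁴.
Q = 0.51 × 5.67×10⁻⁸ × 0.0437 × 2.02×10^12 = 2550 W.

Q ≈ 2550 W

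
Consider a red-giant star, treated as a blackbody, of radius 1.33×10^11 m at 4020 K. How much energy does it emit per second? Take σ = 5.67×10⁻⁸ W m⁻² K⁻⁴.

A = 4πr² = 4π × (1.33×10^11)² = 2.22×10^23 m².
P = σAT⁴ = 5.67×10⁻⁸ × 2.22×10^23 × (4020)⁴ = 5.67×10⁻⁸ × 2.22×10^23 × 2.61×10^14.
P = 3.29×10^30 W.

P ≈ 3.29×10^30 W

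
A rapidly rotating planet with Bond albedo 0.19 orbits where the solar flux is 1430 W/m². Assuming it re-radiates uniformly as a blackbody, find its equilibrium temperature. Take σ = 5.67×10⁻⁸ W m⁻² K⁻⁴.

T ≈ 267 K

Power absorbed = (1−a)S·πR²; power emitted = 4πR²σT⁴. Equating and cancelling πR²:
T = ((1−a)S / 4σ)^(1/4) = (1160 / (4 × 5.67×10⁻⁸))^(1/4) = (5.11×10^9)^(1/4).
T = 267 K.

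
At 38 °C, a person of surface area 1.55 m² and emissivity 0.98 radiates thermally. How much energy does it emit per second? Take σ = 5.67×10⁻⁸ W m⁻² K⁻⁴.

38 °C = 311 K.
P = εσAT⁴ = 0.98 × 5.67×10⁻⁸ × 1.55 × (311)⁴ = 0.98 × 5.67×10⁻⁸ × 1.55 × 9.35×10^9.
P = 806 W.

P ≈ 806 W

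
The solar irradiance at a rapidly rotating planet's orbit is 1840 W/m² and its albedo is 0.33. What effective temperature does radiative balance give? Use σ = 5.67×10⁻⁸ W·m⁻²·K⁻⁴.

T ≈ 272 K

Power absorbed = (1−a)S·πR²; power emitted = 4πR²σT⁴. Equating and cancelling πR²:
T = ((1−a)S / 4σ)^(1/4) = (1230 / (4 × 5.67×10⁻⁸))^(1/4) = (5.44×10^9)^(1/4).
T = 272 K.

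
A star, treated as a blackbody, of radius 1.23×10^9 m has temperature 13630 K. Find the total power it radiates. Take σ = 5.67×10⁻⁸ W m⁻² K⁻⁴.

P ≈ 3.72×10^28 W

A = 4πr² = 4π × (1.23×10^9)² = 1.90×10^19 m².
P = σAT⁴ = 5.67×10⁻⁸ × 1.90×10^19 × (13630)⁴ = 5.67×10⁻⁸ × 1.90×10^19 × 3.45×10^16.
P = 3.72×10^28 W.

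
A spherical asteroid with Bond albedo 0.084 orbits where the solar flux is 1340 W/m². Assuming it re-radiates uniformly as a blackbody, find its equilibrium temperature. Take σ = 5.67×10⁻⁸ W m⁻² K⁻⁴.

T ≈ 271 K

Power absorbed = (1−a)S·πR²; power emitted = 4πR²σT⁴. Equating and cancelling πR²:
T = ((1−a)S / 4σ)^(1/4) = (1230 / (4 × 5.67×10⁻⁸))^(1/4) = (5.41×10^9)^(1/4).
T = 271 K.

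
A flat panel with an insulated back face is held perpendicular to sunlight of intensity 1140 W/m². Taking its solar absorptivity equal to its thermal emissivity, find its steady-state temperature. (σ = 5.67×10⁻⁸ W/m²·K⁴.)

Absorbed flux αS = emitted flux εσT⁴ (one radiating face); with α = ε, T = (S/σ)^(1/4).
T = (1140 / 5.67×10⁻⁸)^(1/4) = (2.01×10^10)^(1/4).
T = 377 K.

T ≈ 377 K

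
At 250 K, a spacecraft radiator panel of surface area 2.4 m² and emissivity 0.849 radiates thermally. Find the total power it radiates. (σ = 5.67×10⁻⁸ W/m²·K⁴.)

P ≈ 451 W

P = εσAT⁴ = 0.849 × 5.67×10⁻⁸ × 2.40 × (250)⁴ = 0.849 × 5.67×10⁻⁸ × 2.40 × 3.91×10^9.
P = 451 W.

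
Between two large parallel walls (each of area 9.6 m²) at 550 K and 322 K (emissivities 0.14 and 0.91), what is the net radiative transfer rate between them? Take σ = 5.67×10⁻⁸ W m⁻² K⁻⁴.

For two large parallel gray plates, q = σ(T₁⁴ − T₂⁴) / (1/ε₁ + 1/ε₂ − 1).
1/ε₁ + 1/ε₂ − 1 = 1/0.14 + 1/0.91 − 1 = 7.242.
T₁⁴ − T₂⁴ = 9.15×10^10 − 1.08×10^10 = 8.08×10^10 K⁴.
q = 5.67×10⁻⁸ × 8.08×10^10 / 7.242 = 632 W/m².
Q = q·A = 632 × 9.6 = 6070 W.

Q ≈ 6070 W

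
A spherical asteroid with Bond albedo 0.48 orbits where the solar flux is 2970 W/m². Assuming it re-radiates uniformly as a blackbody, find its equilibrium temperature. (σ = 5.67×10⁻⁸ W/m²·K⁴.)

T ≈ 287 K

Power absorbed = (1−a)S·πR²; power emitted = 4πR²σT⁴. Equating and cancelling πR²:
T = ((1−a)S / 4σ)^(1/4) = (1540 / (4 × 5.67×10⁻⁸))^(1/4) = (6.81×10^9)^(1/4).
T = 287 K.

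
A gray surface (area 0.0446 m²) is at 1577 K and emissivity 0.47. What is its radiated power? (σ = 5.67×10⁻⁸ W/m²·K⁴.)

Stefan–Boltzmann: P = εσAT⁴ = 0.47 × 5.67×10⁻⁸ × 0.0446 × (1577)⁴ = 0.47 × 5.67×10⁻⁸ × 0.0446 × 6.18×10^12.
P = 7350 W.

P ≈ 7350 W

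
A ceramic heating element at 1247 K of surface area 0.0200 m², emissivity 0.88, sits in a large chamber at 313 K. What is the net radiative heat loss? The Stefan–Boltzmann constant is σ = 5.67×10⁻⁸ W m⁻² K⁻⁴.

Q = εσA(T⁴ − T_s⁴). T⁴ − T_s⁴ = (1247)⁴ − (313)⁴ = 2.42×10^12 − 9.60×10^9 = 2.41×10^12 K⁴.
Q = 0.88 × 5.67×10⁻⁸ × 0.0200 × 2.41×10^12 = 2400 W.

Q ≈ 2400 W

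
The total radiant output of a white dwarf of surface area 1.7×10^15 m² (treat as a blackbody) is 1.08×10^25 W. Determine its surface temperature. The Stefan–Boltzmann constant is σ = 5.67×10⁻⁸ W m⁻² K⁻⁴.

T ≈ 18300 K

From P = σAT⁴, T = (P / σA)^(1/4) = (1.08×10^25 / (5.67×10⁻⁸ × 1.70×10^15))^(1/4).
T = (1.12×10^17)^(1/4) = 18300 K.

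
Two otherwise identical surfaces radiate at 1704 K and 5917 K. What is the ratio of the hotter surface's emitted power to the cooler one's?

ratio ≈ 145

P ∝ T⁴, so the ratio is (5917/1704)⁴ = (3.472)⁴ = 145.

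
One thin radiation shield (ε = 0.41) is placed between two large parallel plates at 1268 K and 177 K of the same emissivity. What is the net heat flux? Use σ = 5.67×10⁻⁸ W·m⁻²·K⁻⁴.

Each of the 2 gaps contributes resistance (2/ε − 1) = 2/0.41 − 1 = 3.878; total = 7.756.
q = σ(T₁⁴ − T₂⁴) / 7.756 = 5.67×10⁻⁸ × 2.58×10^12 / 7.756 = 18900 W/m².

q ≈ 18900 W/m²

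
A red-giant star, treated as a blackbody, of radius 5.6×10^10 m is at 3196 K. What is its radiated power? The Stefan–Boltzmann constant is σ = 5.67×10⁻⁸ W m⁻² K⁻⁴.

P ≈ 2.33×10^29 W

A = 4πr² = 4π × (5.6×10^10)² = 3.94×10^22 m².
P = σAT⁴ = 5.67×10⁻⁸ × 3.94×10^22 × (3196)⁴ = 5.67×10⁻⁸ × 3.94×10^22 × 1.04×10^14.
P = 2.33×10^29 W.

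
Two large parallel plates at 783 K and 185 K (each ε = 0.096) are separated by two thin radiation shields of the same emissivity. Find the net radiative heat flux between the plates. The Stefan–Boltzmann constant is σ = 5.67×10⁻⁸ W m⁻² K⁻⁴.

q ≈ 357 W/m²

Each of the 3 gaps contributes resistance (2/ε − 1) = 2/0.096 − 1 = 19.83; total = 59.50.
q = σ(T₁⁴ − T₂⁴) / 59.50 = 5.67×10⁻⁸ × 3.75×10^11 / 59.50 = 357 W/m².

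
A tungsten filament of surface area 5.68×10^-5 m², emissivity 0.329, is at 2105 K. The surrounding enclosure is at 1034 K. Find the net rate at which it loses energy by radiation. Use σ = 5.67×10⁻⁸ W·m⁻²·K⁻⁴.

Q = εσA(T⁴ − T_s⁴). T⁴ − T_s⁴ = (2105)⁴ − (1034)⁴ = 1.96×10^13 − 1.14×10^12 = 1.85×10^13 K⁴.
Q = 0.329 × 5.67×10⁻⁸ × 5.68×10^-5 × 1.85×10^13 = 19.6 W.

Q ≈ 19.6 W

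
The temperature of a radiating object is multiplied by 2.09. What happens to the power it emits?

P ∝ T⁴, so the power scales as (2.09)⁴ = 19.1.

factor ≈ 19.1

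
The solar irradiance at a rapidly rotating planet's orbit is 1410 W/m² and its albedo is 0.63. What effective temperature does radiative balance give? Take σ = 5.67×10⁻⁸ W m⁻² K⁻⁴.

Power absorbed = (1−a)S·πR²; power emitted = 4πR²σT⁴. Equating and cancelling πR²:
T = ((1−a)S / 4σ)^(1/4) = (522 / (4 × 5.67×10⁻⁸))^(1/4) = (2.30×10^9)^(1/4).
T = 219 K.

T ≈ 219 K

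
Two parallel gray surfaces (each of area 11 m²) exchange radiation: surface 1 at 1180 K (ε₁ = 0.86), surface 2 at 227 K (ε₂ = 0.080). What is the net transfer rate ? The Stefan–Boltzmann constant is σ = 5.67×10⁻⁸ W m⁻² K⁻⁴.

For two large parallel gray plates, q = σ(T₁⁴ − T₂⁴) / (1/ε₁ + 1/ε₂ − 1).
1/ε₁ + 1/ε₂ − 1 = 1/0.86 + 1/0.080 − 1 = 12.66.
T₁⁴ − T₂⁴ = 1.94×10^12 − 2.66×10^9 = 1.94×10^12 K⁴.
q = 5.67×10⁻⁸ × 1.94×10^12 / 12.66 = 8670 W/m².
Q = q·A = 8670 × 11 = 95400 W.

Q ≈ 95400 W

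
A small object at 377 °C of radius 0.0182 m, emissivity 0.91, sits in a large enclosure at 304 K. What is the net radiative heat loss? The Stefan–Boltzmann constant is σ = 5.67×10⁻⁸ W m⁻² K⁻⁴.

A = 4πr² = 4π × (0.0182)² = 4.16×10^-3 m².
Convert: 377 °C = 650 K.
Q = εσA(T⁴ − T_s⁴). T⁴ − T_s⁴ = (650)⁴ − (304)⁴ = 1.79×10^11 − 8.54×10^9 = 1.70×10^11 K⁴.
Q = 0.91 × 5.67×10⁻⁸ × 4.16×10^-3 × 1.70×10^11 = 36.5 W.

Q ≈ 36.5 W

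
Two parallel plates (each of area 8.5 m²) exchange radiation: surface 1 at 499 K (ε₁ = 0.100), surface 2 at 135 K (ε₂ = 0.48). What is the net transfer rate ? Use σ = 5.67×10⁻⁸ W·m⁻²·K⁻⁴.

For two large parallel gray plates, q = σ(T₁⁴ − T₂⁴) / (1/ε₁ + 1/ε₂ − 1).
1/ε₁ + 1/ε₂ − 1 = 1/0.100 + 1/0.48 − 1 = 11.08.
T₁⁴ − T₂⁴ = 6.20×10^10 − 3.32×10^8 = 6.17×10^10 K⁴.
q = 5.67×10⁻⁸ × 6.17×10^10 / 11.08 = 315 W/m².
Q = q·A = 315 × 8.5 = 2680 W.

Q ≈ 2680 W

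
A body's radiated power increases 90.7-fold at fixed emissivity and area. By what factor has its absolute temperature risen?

factor ≈ 3.09

P ∝ T⁴ ⇒ T ∝ P^(1/4), so T scales by (90.7)^(1/4) = 3.09.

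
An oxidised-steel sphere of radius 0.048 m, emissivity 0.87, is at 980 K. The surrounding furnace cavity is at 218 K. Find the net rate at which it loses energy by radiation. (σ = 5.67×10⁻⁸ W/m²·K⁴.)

Q ≈ 1310 W

A = 4πr² = 4π × (0.048)² = 0.0290 m².
Q = εσA(T⁴ − T_s⁴). T⁴ − T_s⁴ = (980)⁴ − (218)⁴ = 9.22×10^11 − 2.26×10^9 = 9.20×10^11 K⁴.
Q = 0.87 × 5.67×10⁻⁸ × 0.0290 × 9.20×10^11 = 1310 W.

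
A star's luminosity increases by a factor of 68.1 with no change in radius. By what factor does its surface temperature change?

factor ≈ 2.87

P ∝ T⁴ ⇒ T ∝ P^(1/4), so T scales by (68.1)^(1/4) = 2.87.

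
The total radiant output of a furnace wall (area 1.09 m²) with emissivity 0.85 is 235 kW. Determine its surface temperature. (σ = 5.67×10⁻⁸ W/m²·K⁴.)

T ≈ 1450 K

From P = εσAT⁴, T = (P / εσA)^(1/4) = (2.35×10^5 / (0.85 × 5.67×10⁻⁸ × 1.09))^(1/4).
T = (4.47×10^12)^(1/4) = 1450 K.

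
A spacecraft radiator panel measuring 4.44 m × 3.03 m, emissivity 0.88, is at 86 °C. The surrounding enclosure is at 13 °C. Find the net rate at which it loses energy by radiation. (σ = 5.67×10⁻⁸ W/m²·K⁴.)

A = 4.44 × 3.03 = 13.5 m².
Convert: 86 °C = 359 K; 13 °C = 286 K.
Q = εσA(T⁴ − T_s⁴). T⁴ − T_s⁴ = (359)⁴ − (286)⁴ = 1.66×10^10 − 6.69×10^9 = 9.92×10^9 K⁴.
Q = 0.88 × 5.67×10⁻⁸ × 13.5 × 9.92×10^9 = 6660 W.

Q ≈ 6660 W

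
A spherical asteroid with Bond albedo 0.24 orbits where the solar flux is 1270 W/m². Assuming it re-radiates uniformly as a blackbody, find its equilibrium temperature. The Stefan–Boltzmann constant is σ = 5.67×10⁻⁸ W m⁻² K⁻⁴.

Power absorbed = (1−a)S·πR²; power emitted = 4πR²σT⁴. Equating and cancelling πR²:
T = ((1−a)S / 4σ)^(1/4) = (965 / (4 × 5.67×10⁻⁸))^(1/4) = (4.26×10^9)^(1/4).
T = 255 K.

T ≈ 255 K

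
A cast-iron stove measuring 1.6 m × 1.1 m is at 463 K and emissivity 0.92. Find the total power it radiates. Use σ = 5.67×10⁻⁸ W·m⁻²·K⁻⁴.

A = 1.6 × 1.1 = 1.76 m².
Stefan–Boltzmann: P = εσAT⁴ = 0.92 × 5.67×10⁻⁸ × 1.76 × (463)⁴ = 0.92 × 5.67×10⁻⁸ × 1.76 × 4.60×10^10.
P = 4220 W.

P ≈ 4220 W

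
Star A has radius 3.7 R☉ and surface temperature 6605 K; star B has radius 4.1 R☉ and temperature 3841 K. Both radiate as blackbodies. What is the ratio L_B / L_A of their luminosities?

L = 4πR²σT⁴ ∝ R²T⁴, so L_B/L_A = (4.1/3.7)² × (3841/6605)⁴ = 1.23 × 0.114 = 0.140.

L_B/L_A ≈ 0.140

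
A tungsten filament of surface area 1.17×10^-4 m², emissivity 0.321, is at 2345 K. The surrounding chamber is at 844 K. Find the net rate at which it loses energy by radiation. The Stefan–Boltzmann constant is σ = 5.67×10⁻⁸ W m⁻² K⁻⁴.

Q ≈ 63.3 W

Q = εσA(T⁴ − T_s⁴). T⁴ − T_s⁴ = (2345)⁴ − (844)⁴ = 3.02×10^13 − 5.07×10^11 = 2.97×10^13 K⁴.
Q = 0.321 × 5.67×10⁻⁸ × 1.17×10^-4 × 2.97×10^13 = 63.3 W.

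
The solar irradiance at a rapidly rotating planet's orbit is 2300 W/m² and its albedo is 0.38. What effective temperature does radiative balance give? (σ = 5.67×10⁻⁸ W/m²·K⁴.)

T ≈ 282 K

Power absorbed = (1−a)S·πR²; power emitted = 4πR²σT⁴. Equating and cancelling πR²:
T = ((1−a)S / 4σ)^(1/4) = (1430 / (4 × 5.67×10⁻⁸))^(1/4) = (6.29×10^9)^(1/4).
T = 282 K.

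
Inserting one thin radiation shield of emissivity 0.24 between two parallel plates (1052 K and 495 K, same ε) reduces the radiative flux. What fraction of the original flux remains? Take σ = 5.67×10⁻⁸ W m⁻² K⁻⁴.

With N identical shields there are N+1 = 2 gaps in series, each with the same radiative resistance, so the flux falls to 1/(N+1) of its unshielded value.

ratio ≈ 0.500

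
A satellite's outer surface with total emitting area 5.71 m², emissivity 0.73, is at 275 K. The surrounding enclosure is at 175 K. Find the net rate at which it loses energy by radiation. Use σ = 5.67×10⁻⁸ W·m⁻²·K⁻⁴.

Q ≈ 1130 W

Q = εσA(T⁴ − T_s⁴). T⁴ − T_s⁴ = (275)⁴ − (175)⁴ = 5.72×10^9 − 9.38×10^8 = 4.78×10^9 K⁴.
Q = 0.73 × 5.67×10⁻⁸ × 5.71 × 4.78×10^9 = 1130 W.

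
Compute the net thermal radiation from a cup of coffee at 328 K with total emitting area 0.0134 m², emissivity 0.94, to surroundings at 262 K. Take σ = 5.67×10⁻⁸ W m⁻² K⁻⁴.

Q = εσA(T⁴ − T_s⁴). T⁴ − T_s⁴ = (328)⁴ − (262)⁴ = 1.16×10^10 − 4.71×10^9 = 6.86×10^9 K⁴.
Q = 0.94 × 5.67×10⁻⁸ × 0.0134 × 6.86×10^9 = 4.90 W.

Q ≈ 4.90 W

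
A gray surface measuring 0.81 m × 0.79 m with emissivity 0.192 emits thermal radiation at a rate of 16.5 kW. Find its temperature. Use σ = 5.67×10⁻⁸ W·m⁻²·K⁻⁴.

A = 0.81 × 0.79 = 0.640 m².
From P = εσAT⁴, T = (P / εσA)^(1/4) = (16500 / (0.192 × 5.67×10⁻⁸ × 0.640))^(1/4).
T = (2.37×10^12)^(1/4) = 1240 K.

T ≈ 1240 K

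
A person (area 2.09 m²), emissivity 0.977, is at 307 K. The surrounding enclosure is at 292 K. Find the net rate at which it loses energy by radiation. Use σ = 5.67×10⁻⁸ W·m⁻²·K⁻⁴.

Q ≈ 187 W

Q = εσA(T⁴ − T_s⁴). T⁴ − T_s⁴ = (307)⁴ − (292)⁴ = 8.88×10^9 − 7.27×10^9 = 1.61×10^9 K⁴.
Q = 0.977 × 5.67×10⁻⁸ × 2.09 × 1.61×10^9 = 187 W.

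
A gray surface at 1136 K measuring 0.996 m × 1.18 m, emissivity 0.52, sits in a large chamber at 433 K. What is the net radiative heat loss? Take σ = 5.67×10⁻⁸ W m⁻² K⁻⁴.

A = 0.996 × 1.18 = 1.18 m².
Q = εσA(T⁴ − T_s⁴). T⁴ − T_s⁴ = (1136)⁴ − (433)⁴ = 1.67×10^12 − 3.52×10^10 = 1.63×10^12 K⁴.
Q = 0.52 × 5.67×10⁻⁸ × 1.18 × 1.63×10^12 = 56500 W.

Q ≈ 56500 W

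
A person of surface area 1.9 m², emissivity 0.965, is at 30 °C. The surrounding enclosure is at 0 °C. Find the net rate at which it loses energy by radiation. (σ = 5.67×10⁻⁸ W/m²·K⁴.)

Q ≈ 299 W

Convert: 30 °C = 303 K; 0 °C = 273 K.
Q = εσA(T⁴ − T_s⁴). T⁴ − T_s⁴ = (303)⁴ − (273)⁴ = 8.43×10^9 − 5.55×10^9 = 2.87×10^9 K⁴.
Q = 0.965 × 5.67×10⁻⁸ × 1.90 × 2.87×10^9 = 299 W.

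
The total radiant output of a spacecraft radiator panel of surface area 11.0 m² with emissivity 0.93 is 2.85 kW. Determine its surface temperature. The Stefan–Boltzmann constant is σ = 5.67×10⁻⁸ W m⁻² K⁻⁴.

From P = εσAT⁴, T = (P / εσA)^(1/4) = (2850 / (0.93 × 5.67×10⁻⁸ × 11.0))^(1/4).
T = (4.91×10^9)^(1/4) = 265 K.

T ≈ 265 K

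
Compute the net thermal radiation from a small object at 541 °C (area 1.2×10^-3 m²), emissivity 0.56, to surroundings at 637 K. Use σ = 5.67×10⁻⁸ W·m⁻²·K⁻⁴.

Q ≈ 10.5 W

Convert: 541 °C = 814 K.
Q = εσA(T⁴ − T_s⁴). T⁴ − T_s⁴ = (814)⁴ − (637)⁴ = 4.39×10^11 − 1.65×10^11 = 2.74×10^11 K⁴.
Q = 0.56 × 5.67×10⁻⁸ × 1.20×10^-3 × 2.74×10^11 = 10.5 W.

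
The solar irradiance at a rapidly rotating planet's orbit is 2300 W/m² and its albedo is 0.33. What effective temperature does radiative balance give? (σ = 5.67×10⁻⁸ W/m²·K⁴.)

T ≈ 287 K

Power absorbed = (1−a)S·πR²; power emitted = 4πR²σT⁴. Equating and cancelling πR²:
T = ((1−a)S / 4σ)^(1/4) = (1540 / (4 × 5.67×10⁻⁸))^(1/4) = (6.79×10^9)^(1/4).
T = 287 K.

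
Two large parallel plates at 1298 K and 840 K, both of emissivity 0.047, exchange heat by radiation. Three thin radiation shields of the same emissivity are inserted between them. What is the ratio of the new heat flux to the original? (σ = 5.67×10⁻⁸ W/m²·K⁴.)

ratio ≈ 0.250

With N identical shields there are N+1 = 4 gaps in series, each with the same radiative resistance, so the flux falls to 1/(N+1) of its unshielded value.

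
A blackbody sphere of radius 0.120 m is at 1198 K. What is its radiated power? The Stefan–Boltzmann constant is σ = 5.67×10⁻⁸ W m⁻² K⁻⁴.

A = 4πr² = 4π × (0.120)² = 0.181 m².
P = σAT⁴ = 5.67×10⁻⁸ × 0.181 × (1198)⁴ = 5.67×10⁻⁸ × 0.181 × 2.06×10^12.
P = 21100 W.

P ≈ 21100 W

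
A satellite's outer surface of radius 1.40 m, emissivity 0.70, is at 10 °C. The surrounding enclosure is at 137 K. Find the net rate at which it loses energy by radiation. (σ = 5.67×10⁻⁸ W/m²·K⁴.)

A = 4πr² = 4π × (1.40)² = 24.6 m².
Convert: 10 °C = 283 K.
Q = εσA(T⁴ − T_s⁴). T⁴ − T_s⁴ = (283)⁴ − (137)⁴ = 6.41×10^9 − 3.52×10^8 = 6.06×10^9 K⁴.
Q = 0.70 × 5.67×10⁻⁸ × 24.6 × 6.06×10^9 = 5930 W.

Q ≈ 5930 W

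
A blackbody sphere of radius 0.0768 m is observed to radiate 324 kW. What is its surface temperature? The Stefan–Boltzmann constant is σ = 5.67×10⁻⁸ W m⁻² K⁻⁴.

A = 4πr² = 4π × (0.0768)² = 0.0741 m².
From P = σAT⁴, T = (P / σA)^(1/4) = (3.24×10^5 / (5.67×10⁻⁸ × 0.0741))^(1/4).
T = (7.71×10^13)^(1/4) = 2960 K.

T ≈ 2960 K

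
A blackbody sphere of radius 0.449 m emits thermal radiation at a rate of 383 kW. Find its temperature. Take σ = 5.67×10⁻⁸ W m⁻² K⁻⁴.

T ≈ 1280 K

A = 4πr² = 4π × (0.449)² = 2.53 m².
From P = σAT⁴, T = (P / σA)^(1/4) = (3.83×10^5 / (5.67×10⁻⁸ × 2.53))^(1/4).
T = (2.67×10^12)^(1/4) = 1280 K.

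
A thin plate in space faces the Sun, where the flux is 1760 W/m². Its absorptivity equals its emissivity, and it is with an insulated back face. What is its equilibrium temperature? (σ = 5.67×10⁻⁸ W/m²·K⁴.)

Absorbed flux αS = emitted flux εσT⁴ (one radiating face); with α = ε, T = (S/σ)^(1/4).
T = (1760 / 5.67×10⁻⁸)^(1/4) = (3.10×10^10)^(1/4).
T = 420 K.

T ≈ 420 K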